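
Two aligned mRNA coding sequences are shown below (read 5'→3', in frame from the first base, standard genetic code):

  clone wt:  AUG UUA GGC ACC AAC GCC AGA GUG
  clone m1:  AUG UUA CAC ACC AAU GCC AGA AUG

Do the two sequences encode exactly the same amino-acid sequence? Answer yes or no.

Codon 1: AUG Met / AUG Met — identical.
Codon 2: UUA Leu / UUA Leu — identical.
Codon 3: GGC Gly / CAC His — nonsynonymous.
Codon 4: ACC Thr / ACC Thr — identical.
Codon 5: AAC Asn / AAU Asn — synonymous.
Codon 6: GCC Ala / GCC Ala — identical.
Codon 7: AGA Arg / AGA Arg — identical.
Codon 8: GUG Val / AUG Met — nonsynonymous.
Nonsynonymous differences: 2 → different protein.

no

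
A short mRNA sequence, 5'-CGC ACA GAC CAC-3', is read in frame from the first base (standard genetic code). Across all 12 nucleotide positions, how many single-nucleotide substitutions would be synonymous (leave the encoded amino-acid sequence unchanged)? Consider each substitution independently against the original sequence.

8

Codon 1 (CGC, Arg): 3 synonymous substitutions.
Codon 2 (ACA, Thr): 3 synonymous substitutions.
Codon 3 (GAC, Asp): 1 synonymous substitution.
Codon 4 (CAC, His): 1 synonymous substitution.
Total: 3 + 3 + 1 + 1 = 8.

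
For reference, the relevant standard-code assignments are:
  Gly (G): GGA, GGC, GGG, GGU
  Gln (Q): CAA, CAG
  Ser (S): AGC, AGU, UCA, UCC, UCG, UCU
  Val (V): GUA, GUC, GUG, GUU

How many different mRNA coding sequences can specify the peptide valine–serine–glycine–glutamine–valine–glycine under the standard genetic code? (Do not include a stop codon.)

3072

Val: 4 codons.
Ser: 6 codons.
Gly: 4 codons.
Gln: 2 codons.
Val: 4 codons.
Gly: 4 codons.
4 × 6 × 4 × 2 × 4 × 4 = 3072.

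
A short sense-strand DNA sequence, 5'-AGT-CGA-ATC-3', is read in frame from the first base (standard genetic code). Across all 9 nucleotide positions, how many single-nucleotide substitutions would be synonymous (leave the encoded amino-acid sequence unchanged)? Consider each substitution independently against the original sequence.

7

Codon 1 (AGT, Ser): 1 synonymous substitution.
Codon 2 (CGA, Arg): 4 synonymous substitutions.
Codon 3 (ATC, Ile): 2 synonymous substitutions.
Total: 1 + 4 + 2 = 7.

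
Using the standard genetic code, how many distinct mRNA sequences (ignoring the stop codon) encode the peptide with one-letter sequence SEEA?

Ser: 6 codons.
Glu: 2 codons.
Glu: 2 codons.
Ala: 4 codons.
6 × 2 × 2 × 4 = 96.

96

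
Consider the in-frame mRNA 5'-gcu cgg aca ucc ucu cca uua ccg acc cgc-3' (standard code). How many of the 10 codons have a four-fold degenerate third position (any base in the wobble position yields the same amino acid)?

Codon 1 GCU (Ala): third position 4-fold.
Codon 2 CGG (Arg): third position 4-fold.
Codon 3 ACA (Thr): third position 4-fold.
Codon 4 UCC (Ser): third position 4-fold.
Codon 5 UCU (Ser): third position 4-fold.
Codon 6 CCA (Pro): third position 4-fold.
Codon 7 UUA (Leu): third position 2-fold.
Codon 8 CCG (Pro): third position 4-fold.
Codon 9 ACC (Thr): third position 4-fold.
Codon 10 CGC (Arg): third position 4-fold.
Four-fold degenerate third positions: 9.

9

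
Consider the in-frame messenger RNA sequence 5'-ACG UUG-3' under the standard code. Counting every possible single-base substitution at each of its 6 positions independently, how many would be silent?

Codon 1 (ACG, Thr): 3 synonymous substitutions.
Codon 2 (UUG, Leu): 2 synonymous substitutions.
Total: 3 + 2 = 5.

5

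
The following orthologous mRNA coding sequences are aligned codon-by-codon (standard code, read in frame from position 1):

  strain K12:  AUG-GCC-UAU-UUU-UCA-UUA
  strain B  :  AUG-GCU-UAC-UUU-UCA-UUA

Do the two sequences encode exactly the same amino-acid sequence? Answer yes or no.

yes

Codon 1: AUG Met / AUG Met — identical.
Codon 2: GCC Ala / GCU Ala — synonymous.
Codon 3: UAU Tyr / UAC Tyr — synonymous.
Codon 4: UUU Phe / UUU Phe — identical.
Codon 5: UCA Ser / UCA Ser — identical.
Codon 6: UUA Leu / UUA Leu — identical.
Nonsynonymous differences: 0 → same protein.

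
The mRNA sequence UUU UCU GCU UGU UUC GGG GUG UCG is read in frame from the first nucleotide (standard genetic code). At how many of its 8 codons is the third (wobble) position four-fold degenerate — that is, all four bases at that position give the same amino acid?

Codon 1 UUU (Phe): third position 2-fold.
Codon 2 UCU (Ser): third position 4-fold.
Codon 3 GCU (Ala): third position 4-fold.
Codon 4 UGU (Cys): third position 2-fold.
Codon 5 UUC (Phe): third position 2-fold.
Codon 6 GGG (Gly): third position 4-fold.
Codon 7 GUG (Val): third position 4-fold.
Codon 8 UCG (Ser): third position 4-fold.
Four-fold degenerate third positions: 5.

5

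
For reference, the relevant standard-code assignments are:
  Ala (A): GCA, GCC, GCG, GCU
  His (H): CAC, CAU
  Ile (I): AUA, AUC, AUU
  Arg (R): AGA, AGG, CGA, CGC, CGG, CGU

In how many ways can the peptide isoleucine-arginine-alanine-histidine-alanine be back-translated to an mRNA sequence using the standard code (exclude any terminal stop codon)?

576

Ile: 3 codons.
Arg: 6 codons.
Ala: 4 codons.
His: 2 codons.
Ala: 4 codons.
3 × 6 × 4 × 2 × 4 = 576.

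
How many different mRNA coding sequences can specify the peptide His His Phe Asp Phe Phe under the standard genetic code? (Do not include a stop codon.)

64

His: 2 codons.
His: 2 codons.
Phe: 2 codons.
Asp: 2 codons.
Phe: 2 codons.
Phe: 2 codons.
2 × 2 × 2 × 2 × 2 × 2 = 64.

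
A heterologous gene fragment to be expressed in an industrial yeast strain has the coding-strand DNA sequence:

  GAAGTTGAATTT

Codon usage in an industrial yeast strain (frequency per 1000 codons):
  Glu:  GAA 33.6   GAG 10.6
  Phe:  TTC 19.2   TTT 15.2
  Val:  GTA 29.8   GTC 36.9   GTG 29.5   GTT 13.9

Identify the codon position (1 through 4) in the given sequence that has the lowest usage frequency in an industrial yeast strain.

2

Codon 1 GAA (Glu): 33.6 per 1000.
Codon 2 GTT (Val): 13.9 per 1000.
Codon 3 GAA (Glu): 33.6 per 1000.
Codon 4 TTT (Phe): 15.2 per 1000.
Lowest frequency is 13.9 at codon 2.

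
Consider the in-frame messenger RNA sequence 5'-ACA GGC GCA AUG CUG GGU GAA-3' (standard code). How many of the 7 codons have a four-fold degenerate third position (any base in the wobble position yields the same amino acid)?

Codon 1 ACA (Thr): third position 4-fold.
Codon 2 GGC (Gly): third position 4-fold.
Codon 3 GCA (Ala): third position 4-fold.
Codon 4 AUG (Met): third position 1-fold.
Codon 5 CUG (Leu): third position 4-fold.
Codon 6 GGU (Gly): third position 4-fold.
Codon 7 GAA (Glu): third position 2-fold.
Four-fold degenerate third positions: 5.

5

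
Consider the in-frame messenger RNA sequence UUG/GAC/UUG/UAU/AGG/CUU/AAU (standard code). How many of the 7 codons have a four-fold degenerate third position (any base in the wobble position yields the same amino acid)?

Codon 1 UUG (Leu): third position 2-fold.
Codon 2 GAC (Asp): third position 2-fold.
Codon 3 UUG (Leu): third position 2-fold.
Codon 4 UAU (Tyr): third position 2-fold.
Codon 5 AGG (Arg): third position 2-fold.
Codon 6 CUU (Leu): third position 4-fold.
Codon 7 AAU (Asn): third position 2-fold.
Four-fold degenerate third positions: 1.

1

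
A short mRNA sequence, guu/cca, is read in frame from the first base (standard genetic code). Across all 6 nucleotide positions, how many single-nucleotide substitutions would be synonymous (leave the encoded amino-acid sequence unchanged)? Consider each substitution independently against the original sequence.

Codon 1 (GUU, Val): 3 synonymous substitutions.
Codon 2 (CCA, Pro): 3 synonymous substitutions.
Total: 3 + 3 = 6.

6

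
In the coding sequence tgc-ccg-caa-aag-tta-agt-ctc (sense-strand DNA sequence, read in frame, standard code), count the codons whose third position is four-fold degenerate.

Codon 1 TGC (Cys): third position 2-fold.
Codon 2 CCG (Pro): third position 4-fold.
Codon 3 CAA (Gln): third position 2-fold.
Codon 4 AAG (Lys): third position 2-fold.
Codon 5 TTA (Leu): third position 2-fold.
Codon 6 AGT (Ser): third position 2-fold.
Codon 7 CTC (Leu): third position 4-fold.
Four-fold degenerate third positions: 2.

2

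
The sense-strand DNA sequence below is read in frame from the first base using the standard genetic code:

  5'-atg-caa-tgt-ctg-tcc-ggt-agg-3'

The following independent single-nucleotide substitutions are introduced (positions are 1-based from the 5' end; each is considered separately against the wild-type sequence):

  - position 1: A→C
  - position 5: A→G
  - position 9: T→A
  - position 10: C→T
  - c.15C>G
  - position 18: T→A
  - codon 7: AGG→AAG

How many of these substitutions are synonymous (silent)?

3

Codon 1: ATG (Met) → CTG (Leu) — missense.
Codon 2: CAA (Gln) → CGA (Arg) — missense.
Codon 3: TGT (Cys) → TGA (Stop) — nonsense.
Codon 4: CTG (Leu) → TTG (Leu) — synonymous.
Codon 5: TCC (Ser) → TCG (Ser) — synonymous.
Codon 6: GGT (Gly) → GGA (Gly) — synonymous.
Codon 7: AGG (Arg) → AAG (Lys) — missense.
Synonymous: 3 of 7.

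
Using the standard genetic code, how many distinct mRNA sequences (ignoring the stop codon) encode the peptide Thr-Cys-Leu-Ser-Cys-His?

1152

Thr: 4 codons.
Cys: 2 codons.
Leu: 6 codons.
Ser: 6 codons.
Cys: 2 codons.
His: 2 codons.
4 × 2 × 6 × 6 × 2 × 2 = 1152.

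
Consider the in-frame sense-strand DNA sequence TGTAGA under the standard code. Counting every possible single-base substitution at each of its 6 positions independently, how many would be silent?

Codon 1 (TGT, Cys): 1 synonymous substitution.
Codon 2 (AGA, Arg): 2 synonymous substitutions.
Total: 1 + 2 = 3.

3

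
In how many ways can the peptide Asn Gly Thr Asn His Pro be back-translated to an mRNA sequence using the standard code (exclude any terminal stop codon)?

512

Asn: 2 codons.
Gly: 4 codons.
Thr: 4 codons.
Asn: 2 codons.
His: 2 codons.
Pro: 4 codons.
2 × 4 × 4 × 2 × 2 × 4 = 512.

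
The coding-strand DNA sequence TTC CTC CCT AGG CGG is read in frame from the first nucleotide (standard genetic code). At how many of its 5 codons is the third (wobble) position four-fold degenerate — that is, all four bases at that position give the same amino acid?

Codon 1 TTC (Phe): third position 2-fold.
Codon 2 CTC (Leu): third position 4-fold.
Codon 3 CCT (Pro): third position 4-fold.
Codon 4 AGG (Arg): third position 2-fold.
Codon 5 CGG (Arg): third position 4-fold.
Four-fold degenerate third positions: 3.

3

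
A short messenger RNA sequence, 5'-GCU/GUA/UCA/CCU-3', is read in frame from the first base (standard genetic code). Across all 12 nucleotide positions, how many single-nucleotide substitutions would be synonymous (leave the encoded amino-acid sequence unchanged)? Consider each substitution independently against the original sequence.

12

Codon 1 (GCU, Ala): 3 synonymous substitutions.
Codon 2 (GUA, Val): 3 synonymous substitutions.
Codon 3 (UCA, Ser): 3 synonymous substitutions.
Codon 4 (CCU, Pro): 3 synonymous substitutions.
Total: 3 + 3 + 3 + 3 = 12.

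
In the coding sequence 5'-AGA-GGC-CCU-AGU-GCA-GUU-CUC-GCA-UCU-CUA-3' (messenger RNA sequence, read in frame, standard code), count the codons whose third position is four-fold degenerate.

8

Codon 1 AGA (Arg): third position 2-fold.
Codon 2 GGC (Gly): third position 4-fold.
Codon 3 CCU (Pro): third position 4-fold.
Codon 4 AGU (Ser): third position 2-fold.
Codon 5 GCA (Ala): third position 4-fold.
Codon 6 GUU (Val): third position 4-fold.
Codon 7 CUC (Leu): third position 4-fold.
Codon 8 GCA (Ala): third position 4-fold.
Codon 9 UCU (Ser): third position 4-fold.
Codon 10 CUA (Leu): third position 4-fold.
Four-fold degenerate third positions: 8.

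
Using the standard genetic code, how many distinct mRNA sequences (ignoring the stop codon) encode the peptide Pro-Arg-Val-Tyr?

Pro: 4 codons.
Arg: 6 codons.
Val: 4 codons.
Tyr: 2 codons.
4 × 6 × 4 × 2 = 192.

192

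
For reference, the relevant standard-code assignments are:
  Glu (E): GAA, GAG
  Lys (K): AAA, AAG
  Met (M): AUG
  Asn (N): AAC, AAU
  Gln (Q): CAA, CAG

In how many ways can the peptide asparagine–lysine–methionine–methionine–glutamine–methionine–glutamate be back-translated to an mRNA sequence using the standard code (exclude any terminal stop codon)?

16

Asn: 2 codons.
Lys: 2 codons.
Met: 1 codon.
Met: 1 codon.
Gln: 2 codons.
Met: 1 codon.
Glu: 2 codons.
2 × 2 × 1 × 1 × 2 × 1 × 2 = 16.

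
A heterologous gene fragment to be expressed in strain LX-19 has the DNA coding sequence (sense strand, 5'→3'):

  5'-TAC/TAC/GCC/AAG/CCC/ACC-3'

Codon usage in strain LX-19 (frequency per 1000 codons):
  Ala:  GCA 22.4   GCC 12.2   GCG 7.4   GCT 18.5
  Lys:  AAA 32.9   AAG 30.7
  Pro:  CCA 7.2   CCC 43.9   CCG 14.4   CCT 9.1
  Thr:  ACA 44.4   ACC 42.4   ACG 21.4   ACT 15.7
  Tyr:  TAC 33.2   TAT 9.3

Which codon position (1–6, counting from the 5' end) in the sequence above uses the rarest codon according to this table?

Codon 1 TAC (Tyr): 33.2 per 1000.
Codon 2 TAC (Tyr): 33.2 per 1000.
Codon 3 GCC (Ala): 12.2 per 1000.
Codon 4 AAG (Lys): 30.7 per 1000.
Codon 5 CCC (Pro): 43.9 per 1000.
Codon 6 ACC (Thr): 42.4 per 1000.
Lowest frequency is 12.2 at codon 3.

3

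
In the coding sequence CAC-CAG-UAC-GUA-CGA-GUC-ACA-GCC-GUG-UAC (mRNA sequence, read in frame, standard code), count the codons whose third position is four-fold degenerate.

Codon 1 CAC (His): third position 2-fold.
Codon 2 CAG (Gln): third position 2-fold.
Codon 3 UAC (Tyr): third position 2-fold.
Codon 4 GUA (Val): third position 4-fold.
Codon 5 CGA (Arg): third position 4-fold.
Codon 6 GUC (Val): third position 4-fold.
Codon 7 ACA (Thr): third position 4-fold.
Codon 8 GCC (Ala): third position 4-fold.
Codon 9 GUG (Val): third position 4-fold.
Codon 10 UAC (Tyr): third position 2-fold.
Four-fold degenerate third positions: 6.

6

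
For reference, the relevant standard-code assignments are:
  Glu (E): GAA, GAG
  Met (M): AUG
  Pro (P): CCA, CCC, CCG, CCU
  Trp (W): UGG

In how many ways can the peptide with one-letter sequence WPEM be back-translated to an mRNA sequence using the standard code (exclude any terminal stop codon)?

Trp: 1 codon.
Pro: 4 codons.
Glu: 2 codons.
Met: 1 codon.
1 × 4 × 2 × 1 = 8.

8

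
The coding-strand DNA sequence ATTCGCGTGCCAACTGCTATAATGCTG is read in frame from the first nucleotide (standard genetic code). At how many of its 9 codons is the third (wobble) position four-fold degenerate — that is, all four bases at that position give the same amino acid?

6

Codon 1 ATT (Ile): third position 3-fold.
Codon 2 CGC (Arg): third position 4-fold.
Codon 3 GTG (Val): third position 4-fold.
Codon 4 CCA (Pro): third position 4-fold.
Codon 5 ACT (Thr): third position 4-fold.
Codon 6 GCT (Ala): third position 4-fold.
Codon 7 ATA (Ile): third position 3-fold.
Codon 8 ATG (Met): third position 1-fold.
Codon 9 CTG (Leu): third position 4-fold.
Four-fold degenerate third positions: 6.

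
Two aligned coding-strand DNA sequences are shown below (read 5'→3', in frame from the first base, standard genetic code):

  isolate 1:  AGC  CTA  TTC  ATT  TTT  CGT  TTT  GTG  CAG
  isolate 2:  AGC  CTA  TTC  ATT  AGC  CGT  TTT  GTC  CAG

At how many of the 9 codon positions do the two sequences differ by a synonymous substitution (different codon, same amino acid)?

1

Codon 1: AGC Ser / AGC Ser — identical.
Codon 2: CTA Leu / CTA Leu — identical.
Codon 3: TTC Phe / TTC Phe — identical.
Codon 4: ATT Ile / ATT Ile — identical.
Codon 5: TTT Phe / AGC Ser — nonsynonymous.
Codon 6: CGT Arg / CGT Arg — identical.
Codon 7: TTT Phe / TTT Phe — identical.
Codon 8: GTG Val / GTC Val — synonymous.
Codon 9: CAG Gln / CAG Gln — identical.
Synonymous differences: 1.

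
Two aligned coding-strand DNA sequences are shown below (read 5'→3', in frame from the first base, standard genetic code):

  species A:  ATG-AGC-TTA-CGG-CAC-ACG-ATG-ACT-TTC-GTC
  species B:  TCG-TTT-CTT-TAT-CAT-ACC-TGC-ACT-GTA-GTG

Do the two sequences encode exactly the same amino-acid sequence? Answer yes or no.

no

Codon 1: ATG Met / TCG Ser — nonsynonymous.
Codon 2: AGC Ser / TTT Phe — nonsynonymous.
Codon 3: TTA Leu / CTT Leu — synonymous.
Codon 4: CGG Arg / TAT Tyr — nonsynonymous.
Codon 5: CAC His / CAT His — synonymous.
Codon 6: ACG Thr / ACC Thr — synonymous.
Codon 7: ATG Met / TGC Cys — nonsynonymous.
Codon 8: ACT Thr / ACT Thr — identical.
Codon 9: TTC Phe / GTA Val — nonsynonymous.
Codon 10: GTC Val / GTG Val — synonymous.
Nonsynonymous differences: 5 → different protein.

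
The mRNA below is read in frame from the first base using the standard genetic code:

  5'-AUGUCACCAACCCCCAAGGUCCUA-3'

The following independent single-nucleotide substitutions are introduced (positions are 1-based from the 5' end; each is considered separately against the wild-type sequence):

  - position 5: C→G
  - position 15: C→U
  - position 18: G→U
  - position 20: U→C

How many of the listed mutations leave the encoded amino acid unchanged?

Codon 2: UCA (Ser) → UGA (Stop) — nonsense.
Codon 5: CCC (Pro) → CCU (Pro) — synonymous.
Codon 6: AAG (Lys) → AAU (Asn) — missense.
Codon 7: GUC (Val) → GCC (Ala) — missense.
Synonymous: 1 of 4.

1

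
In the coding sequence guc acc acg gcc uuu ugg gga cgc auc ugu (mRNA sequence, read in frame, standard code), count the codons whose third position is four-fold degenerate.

6

Codon 1 GUC (Val): third position 4-fold.
Codon 2 ACC (Thr): third position 4-fold.
Codon 3 ACG (Thr): third position 4-fold.
Codon 4 GCC (Ala): third position 4-fold.
Codon 5 UUU (Phe): third position 2-fold.
Codon 6 UGG (Trp): third position 1-fold.
Codon 7 GGA (Gly): third position 4-fold.
Codon 8 CGC (Arg): third position 4-fold.
Codon 9 AUC (Ile): third position 3-fold.
Codon 10 UGU (Cys): third position 2-fold.
Four-fold degenerate third positions: 6.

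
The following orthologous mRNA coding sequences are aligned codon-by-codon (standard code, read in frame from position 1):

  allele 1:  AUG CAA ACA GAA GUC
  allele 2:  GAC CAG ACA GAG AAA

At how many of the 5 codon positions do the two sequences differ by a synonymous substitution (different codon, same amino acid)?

Codon 1: AUG Met / GAC Asp — nonsynonymous.
Codon 2: CAA Gln / CAG Gln — synonymous.
Codon 3: ACA Thr / ACA Thr — identical.
Codon 4: GAA Glu / GAG Glu — synonymous.
Codon 5: GUC Val / AAA Lys — nonsynonymous.
Synonymous differences: 2.

2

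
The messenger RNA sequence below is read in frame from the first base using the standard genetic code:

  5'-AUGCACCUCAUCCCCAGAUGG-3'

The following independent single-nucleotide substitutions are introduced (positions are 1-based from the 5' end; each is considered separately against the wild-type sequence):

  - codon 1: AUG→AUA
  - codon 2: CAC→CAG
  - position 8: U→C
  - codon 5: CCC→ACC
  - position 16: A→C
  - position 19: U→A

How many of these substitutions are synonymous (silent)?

Codon 1: AUG (Met) → AUA (Ile) — missense.
Codon 2: CAC (His) → CAG (Gln) — missense.
Codon 3: CUC (Leu) → CCC (Pro) — missense.
Codon 5: CCC (Pro) → ACC (Thr) — missense.
Codon 6: AGA (Arg) → CGA (Arg) — synonymous.
Codon 7: UGG (Trp) → AGG (Arg) — missense.
Synonymous: 1 of 6.

1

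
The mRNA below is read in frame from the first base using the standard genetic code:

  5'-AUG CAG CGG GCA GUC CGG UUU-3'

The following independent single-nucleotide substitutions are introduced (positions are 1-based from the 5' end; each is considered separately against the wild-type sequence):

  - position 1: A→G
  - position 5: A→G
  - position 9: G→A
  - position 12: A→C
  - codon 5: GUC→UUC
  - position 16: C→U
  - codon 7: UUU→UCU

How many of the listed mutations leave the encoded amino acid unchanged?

2

Codon 1: AUG (Met) → GUG (Val) — missense.
Codon 2: CAG (Gln) → CGG (Arg) — missense.
Codon 3: CGG (Arg) → CGA (Arg) — synonymous.
Codon 4: GCA (Ala) → GCC (Ala) — synonymous.
Codon 5: GUC (Val) → UUC (Phe) — missense.
Codon 6: CGG (Arg) → UGG (Trp) — missense.
Codon 7: UUU (Phe) → UCU (Ser) — missense.
Synonymous: 2 of 7.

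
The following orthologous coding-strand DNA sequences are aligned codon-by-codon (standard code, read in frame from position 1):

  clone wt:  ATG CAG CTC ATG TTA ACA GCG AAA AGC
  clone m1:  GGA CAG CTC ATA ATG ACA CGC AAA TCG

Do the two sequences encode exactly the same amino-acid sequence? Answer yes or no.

Codon 1: ATG Met / GGA Gly — nonsynonymous.
Codon 2: CAG Gln / CAG Gln — identical.
Codon 3: CTC Leu / CTC Leu — identical.
Codon 4: ATG Met / ATA Ile — nonsynonymous.
Codon 5: TTA Leu / ATG Met — nonsynonymous.
Codon 6: ACA Thr / ACA Thr — identical.
Codon 7: GCG Ala / CGC Arg — nonsynonymous.
Codon 8: AAA Lys / AAA Lys — identical.
Codon 9: AGC Ser / TCG Ser — synonymous.
Nonsynonymous differences: 4 → different protein.

no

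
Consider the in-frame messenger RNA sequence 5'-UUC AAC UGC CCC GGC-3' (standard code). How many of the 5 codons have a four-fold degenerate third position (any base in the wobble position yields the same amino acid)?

2

Codon 1 UUC (Phe): third position 2-fold.
Codon 2 AAC (Asn): third position 2-fold.
Codon 3 UGC (Cys): third position 2-fold.
Codon 4 CCC (Pro): third position 4-fold.
Codon 5 GGC (Gly): third position 4-fold.
Four-fold degenerate third positions: 2.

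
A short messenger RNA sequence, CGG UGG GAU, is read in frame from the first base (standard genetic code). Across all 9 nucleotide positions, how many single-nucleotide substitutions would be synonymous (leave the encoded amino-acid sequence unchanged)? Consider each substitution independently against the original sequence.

Codon 1 (CGG, Arg): 4 synonymous substitutions.
Codon 2 (UGG, Trp): 0 synonymous substitutions.
Codon 3 (GAU, Asp): 1 synonymous substitution.
Total: 4 + 0 + 1 = 5.

5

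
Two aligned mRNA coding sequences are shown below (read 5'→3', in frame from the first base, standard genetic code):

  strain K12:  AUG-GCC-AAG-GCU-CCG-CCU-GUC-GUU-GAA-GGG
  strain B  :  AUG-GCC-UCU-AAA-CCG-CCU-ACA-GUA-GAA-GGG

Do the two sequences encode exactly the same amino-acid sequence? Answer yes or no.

Codon 1: AUG Met / AUG Met — identical.
Codon 2: GCC Ala / GCC Ala — identical.
Codon 3: AAG Lys / UCU Ser — nonsynonymous.
Codon 4: GCU Ala / AAA Lys — nonsynonymous.
Codon 5: CCG Pro / CCG Pro — identical.
Codon 6: CCU Pro / CCU Pro — identical.
Codon 7: GUC Val / ACA Thr — nonsynonymous.
Codon 8: GUU Val / GUA Val — synonymous.
Codon 9: GAA Glu / GAA Glu — identical.
Codon 10: GGG Gly / GGG Gly — identical.
Nonsynonymous differences: 3 → different protein.

no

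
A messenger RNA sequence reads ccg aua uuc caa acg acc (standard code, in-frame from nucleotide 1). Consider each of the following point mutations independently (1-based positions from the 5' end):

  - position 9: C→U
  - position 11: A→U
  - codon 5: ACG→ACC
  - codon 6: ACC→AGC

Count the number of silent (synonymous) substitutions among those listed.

2

Codon 3: UUC (Phe) → UUU (Phe) — synonymous.
Codon 4: CAA (Gln) → CUA (Leu) — missense.
Codon 5: ACG (Thr) → ACC (Thr) — synonymous.
Codon 6: ACC (Thr) → AGC (Ser) — missense.
Synonymous: 2 of 4.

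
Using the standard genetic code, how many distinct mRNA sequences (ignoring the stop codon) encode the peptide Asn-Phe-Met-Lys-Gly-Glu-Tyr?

Asn: 2 codons.
Phe: 2 codons.
Met: 1 codon.
Lys: 2 codons.
Gly: 4 codons.
Glu: 2 codons.
Tyr: 2 codons.
2 × 2 × 1 × 2 × 4 × 2 × 2 = 128.

128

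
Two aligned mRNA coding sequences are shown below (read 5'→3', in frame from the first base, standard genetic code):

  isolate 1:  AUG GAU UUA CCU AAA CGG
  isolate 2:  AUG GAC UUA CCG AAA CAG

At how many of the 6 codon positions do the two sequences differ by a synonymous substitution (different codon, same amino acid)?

Codon 1: AUG Met / AUG Met — identical.
Codon 2: GAU Asp / GAC Asp — synonymous.
Codon 3: UUA Leu / UUA Leu — identical.
Codon 4: CCU Pro / CCG Pro — synonymous.
Codon 5: AAA Lys / AAA Lys — identical.
Codon 6: CGG Arg / CAG Gln — nonsynonymous.
Synonymous differences: 2.

2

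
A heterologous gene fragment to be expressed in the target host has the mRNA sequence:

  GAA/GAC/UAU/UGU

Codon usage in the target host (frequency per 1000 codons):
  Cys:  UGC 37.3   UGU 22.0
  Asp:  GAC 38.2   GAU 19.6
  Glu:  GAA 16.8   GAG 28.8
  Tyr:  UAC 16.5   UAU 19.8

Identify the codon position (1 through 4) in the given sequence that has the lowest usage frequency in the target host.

Codon 1 GAA (Glu): 16.8 per 1000.
Codon 2 GAC (Asp): 38.2 per 1000.
Codon 3 UAU (Tyr): 19.8 per 1000.
Codon 4 UGU (Cys): 22.0 per 1000.
Lowest frequency is 16.8 at codon 1.

1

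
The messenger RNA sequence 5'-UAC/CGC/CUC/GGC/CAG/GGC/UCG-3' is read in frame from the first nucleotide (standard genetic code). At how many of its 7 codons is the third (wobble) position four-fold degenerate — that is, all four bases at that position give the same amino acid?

Codon 1 UAC (Tyr): third position 2-fold.
Codon 2 CGC (Arg): third position 4-fold.
Codon 3 CUC (Leu): third position 4-fold.
Codon 4 GGC (Gly): third position 4-fold.
Codon 5 CAG (Gln): third position 2-fold.
Codon 6 GGC (Gly): third position 4-fold.
Codon 7 UCG (Ser): third position 4-fold.
Four-fold degenerate third positions: 5.

5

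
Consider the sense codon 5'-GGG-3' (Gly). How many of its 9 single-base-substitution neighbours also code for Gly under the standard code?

3

Position 1: none → 0 synonymous.
Position 2: none → 0 synonymous.
Position 3: GGU, GGC, GGA → 3 synonymous.
Total: 0 + 0 + 3 = 3.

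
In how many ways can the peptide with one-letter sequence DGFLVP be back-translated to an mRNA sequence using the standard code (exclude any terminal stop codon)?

Asp: 2 codons.
Gly: 4 codons.
Phe: 2 codons.
Leu: 6 codons.
Val: 4 codons.
Pro: 4 codons.
2 × 4 × 2 × 6 × 4 × 4 = 1536.

1536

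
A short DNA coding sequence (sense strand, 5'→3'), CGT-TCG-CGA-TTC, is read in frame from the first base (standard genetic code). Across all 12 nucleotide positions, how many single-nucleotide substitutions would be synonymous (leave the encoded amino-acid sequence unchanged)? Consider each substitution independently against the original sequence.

11

Codon 1 (CGT, Arg): 3 synonymous substitutions.
Codon 2 (TCG, Ser): 3 synonymous substitutions.
Codon 3 (CGA, Arg): 4 synonymous substitutions.
Codon 4 (TTC, Phe): 1 synonymous substitution.
Total: 3 + 3 + 4 + 1 = 11.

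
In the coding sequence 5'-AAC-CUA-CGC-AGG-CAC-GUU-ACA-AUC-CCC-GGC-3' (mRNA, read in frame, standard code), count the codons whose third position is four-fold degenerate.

Codon 1 AAC (Asn): third position 2-fold.
Codon 2 CUA (Leu): third position 4-fold.
Codon 3 CGC (Arg): third position 4-fold.
Codon 4 AGG (Arg): third position 2-fold.
Codon 5 CAC (His): third position 2-fold.
Codon 6 GUU (Val): third position 4-fold.
Codon 7 ACA (Thr): third position 4-fold.
Codon 8 AUC (Ile): third position 3-fold.
Codon 9 CCC (Pro): third position 4-fold.
Codon 10 GGC (Gly): third position 4-fold.
Four-fold degenerate third positions: 6.

6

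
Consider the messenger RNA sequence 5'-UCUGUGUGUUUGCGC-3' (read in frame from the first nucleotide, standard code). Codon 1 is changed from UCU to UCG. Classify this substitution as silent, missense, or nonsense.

silent

Position 3 falls in codon 1: UCU → Ser.
After the substitution the codon is UCG → Ser.
Both encode Ser, so the change is synonymous.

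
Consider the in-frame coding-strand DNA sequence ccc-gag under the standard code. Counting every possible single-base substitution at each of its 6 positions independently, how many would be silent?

4

Codon 1 (CCC, Pro): 3 synonymous substitutions.
Codon 2 (GAG, Glu): 1 synonymous substitution.
Total: 3 + 1 = 4.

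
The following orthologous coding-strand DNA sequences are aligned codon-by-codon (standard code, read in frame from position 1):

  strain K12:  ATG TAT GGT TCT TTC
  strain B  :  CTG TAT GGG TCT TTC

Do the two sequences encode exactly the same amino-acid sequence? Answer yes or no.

Codon 1: ATG Met / CTG Leu — nonsynonymous.
Codon 2: TAT Tyr / TAT Tyr — identical.
Codon 3: GGT Gly / GGG Gly — synonymous.
Codon 4: TCT Ser / TCT Ser — identical.
Codon 5: TTC Phe / TTC Phe — identical.
Nonsynonymous differences: 1 → different protein.

no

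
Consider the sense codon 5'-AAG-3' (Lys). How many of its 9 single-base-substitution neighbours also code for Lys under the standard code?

1

Position 1: none → 0 synonymous.
Position 2: none → 0 synonymous.
Position 3: AAA → 1 synonymous.
Total: 0 + 0 + 1 = 1.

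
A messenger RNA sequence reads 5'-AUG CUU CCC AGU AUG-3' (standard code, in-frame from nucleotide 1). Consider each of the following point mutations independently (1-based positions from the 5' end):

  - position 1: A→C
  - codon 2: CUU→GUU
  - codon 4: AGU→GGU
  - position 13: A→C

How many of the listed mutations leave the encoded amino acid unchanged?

Codon 1: AUG (Met) → CUG (Leu) — missense.
Codon 2: CUU (Leu) → GUU (Val) — missense.
Codon 4: AGU (Ser) → GGU (Gly) — missense.
Codon 5: AUG (Met) → CUG (Leu) — missense.
Synonymous: 0 of 4.

0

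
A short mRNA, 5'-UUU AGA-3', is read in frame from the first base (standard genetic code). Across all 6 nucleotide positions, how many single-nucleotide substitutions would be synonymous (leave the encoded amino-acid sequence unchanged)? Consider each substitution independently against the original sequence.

Codon 1 (UUU, Phe): 1 synonymous substitution.
Codon 2 (AGA, Arg): 2 synonymous substitutions.
Total: 1 + 2 = 3.

3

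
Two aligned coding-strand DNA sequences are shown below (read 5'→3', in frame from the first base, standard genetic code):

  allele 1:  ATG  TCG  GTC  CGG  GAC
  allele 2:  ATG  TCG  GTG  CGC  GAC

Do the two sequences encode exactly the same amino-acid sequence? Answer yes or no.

Codon 1: ATG Met / ATG Met — identical.
Codon 2: TCG Ser / TCG Ser — identical.
Codon 3: GTC Val / GTG Val — synonymous.
Codon 4: CGG Arg / CGC Arg — synonymous.
Codon 5: GAC Asp / GAC Asp — identical.
Nonsynonymous differences: 0 → same protein.

yes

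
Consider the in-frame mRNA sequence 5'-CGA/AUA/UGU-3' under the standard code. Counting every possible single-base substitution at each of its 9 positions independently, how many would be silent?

7

Codon 1 (CGA, Arg): 4 synonymous substitutions.
Codon 2 (AUA, Ile): 2 synonymous substitutions.
Codon 3 (UGU, Cys): 1 synonymous substitution.
Total: 4 + 2 + 1 = 7.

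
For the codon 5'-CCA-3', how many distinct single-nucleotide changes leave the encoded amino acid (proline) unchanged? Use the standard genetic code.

Position 1: none → 0 synonymous.
Position 2: none → 0 synonymous.
Position 3: CCU, CCC, CCG → 3 synonymous.
Total: 0 + 0 + 3 = 3.

3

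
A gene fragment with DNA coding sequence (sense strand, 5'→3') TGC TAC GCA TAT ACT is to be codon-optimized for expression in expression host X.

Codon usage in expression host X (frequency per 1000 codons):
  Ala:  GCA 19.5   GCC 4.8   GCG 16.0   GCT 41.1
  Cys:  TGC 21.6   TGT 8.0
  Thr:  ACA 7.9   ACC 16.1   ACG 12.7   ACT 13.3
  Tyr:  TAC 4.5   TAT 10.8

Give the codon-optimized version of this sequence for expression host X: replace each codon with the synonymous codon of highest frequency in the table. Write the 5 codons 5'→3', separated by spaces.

Codon 1 (Cys): best is TGC at 21.6.
Codon 2 (Tyr): best is TAT at 10.8.
Codon 3 (Ala): best is GCT at 41.1.
Codon 4 (Tyr): best is TAT at 10.8.
Codon 5 (Thr): best is ACC at 16.1.

TGC TAT GCT TAT ACC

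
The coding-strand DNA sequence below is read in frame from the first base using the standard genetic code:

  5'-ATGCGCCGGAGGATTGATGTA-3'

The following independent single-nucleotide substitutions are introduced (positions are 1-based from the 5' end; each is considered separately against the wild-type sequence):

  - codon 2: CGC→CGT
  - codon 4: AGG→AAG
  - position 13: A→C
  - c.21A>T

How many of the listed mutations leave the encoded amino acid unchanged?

Codon 2: CGC (Arg) → CGT (Arg) — synonymous.
Codon 4: AGG (Arg) → AAG (Lys) — missense.
Codon 5: ATT (Ile) → CTT (Leu) — missense.
Codon 7: GTA (Val) → GTT (Val) — synonymous.
Synonymous: 2 of 4.

2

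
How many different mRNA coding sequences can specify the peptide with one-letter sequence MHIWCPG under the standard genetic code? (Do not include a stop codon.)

192

Met: 1 codon.
His: 2 codons.
Ile: 3 codons.
Trp: 1 codon.
Cys: 2 codons.
Pro: 4 codons.
Gly: 4 codons.
1 × 2 × 3 × 1 × 2 × 4 × 4 = 192.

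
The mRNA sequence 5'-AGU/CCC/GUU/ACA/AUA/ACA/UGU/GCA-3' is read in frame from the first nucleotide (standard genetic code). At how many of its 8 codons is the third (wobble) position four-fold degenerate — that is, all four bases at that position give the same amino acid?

5

Codon 1 AGU (Ser): third position 2-fold.
Codon 2 CCC (Pro): third position 4-fold.
Codon 3 GUU (Val): third position 4-fold.
Codon 4 ACA (Thr): third position 4-fold.
Codon 5 AUA (Ile): third position 3-fold.
Codon 6 ACA (Thr): third position 4-fold.
Codon 7 UGU (Cys): third position 2-fold.
Codon 8 GCA (Ala): third position 4-fold.
Four-fold degenerate third positions: 5.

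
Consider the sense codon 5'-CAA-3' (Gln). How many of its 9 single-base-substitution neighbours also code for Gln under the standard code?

Position 1: none → 0 synonymous.
Position 2: none → 0 synonymous.
Position 3: CAG → 1 synonymous.
Total: 0 + 0 + 1 = 1.

1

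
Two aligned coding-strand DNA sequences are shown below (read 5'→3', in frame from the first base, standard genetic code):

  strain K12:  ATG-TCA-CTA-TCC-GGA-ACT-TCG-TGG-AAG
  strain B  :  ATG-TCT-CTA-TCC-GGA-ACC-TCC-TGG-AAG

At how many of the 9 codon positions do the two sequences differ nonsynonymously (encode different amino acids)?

0

Codon 1: ATG Met / ATG Met — identical.
Codon 2: TCA Ser / TCT Ser — synonymous.
Codon 3: CTA Leu / CTA Leu — identical.
Codon 4: TCC Ser / TCC Ser — identical.
Codon 5: GGA Gly / GGA Gly — identical.
Codon 6: ACT Thr / ACC Thr — synonymous.
Codon 7: TCG Ser / TCC Ser — synonymous.
Codon 8: TGG Trp / TGG Trp — identical.
Codon 9: AAG Lys / AAG Lys — identical.
Nonsynonymous differences: 0.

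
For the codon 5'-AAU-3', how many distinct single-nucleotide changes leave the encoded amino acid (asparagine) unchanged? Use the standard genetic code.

Position 1: none → 0 synonymous.
Position 2: none → 0 synonymous.
Position 3: AAC → 1 synonymous.
Total: 0 + 0 + 1 = 1.

1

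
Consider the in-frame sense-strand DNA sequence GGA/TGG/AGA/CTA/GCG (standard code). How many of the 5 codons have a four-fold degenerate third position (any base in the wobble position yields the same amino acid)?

3

Codon 1 GGA (Gly): third position 4-fold.
Codon 2 TGG (Trp): third position 1-fold.
Codon 3 AGA (Arg): third position 2-fold.
Codon 4 CTA (Leu): third position 4-fold.
Codon 5 GCG (Ala): third position 4-fold.
Four-fold degenerate third positions: 3.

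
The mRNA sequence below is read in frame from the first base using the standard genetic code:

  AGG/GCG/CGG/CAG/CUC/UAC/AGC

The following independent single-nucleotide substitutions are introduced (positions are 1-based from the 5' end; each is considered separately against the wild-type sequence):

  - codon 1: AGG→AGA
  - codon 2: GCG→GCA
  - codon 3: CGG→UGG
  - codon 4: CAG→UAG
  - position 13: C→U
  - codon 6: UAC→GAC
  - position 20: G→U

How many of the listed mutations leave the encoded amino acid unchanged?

2

Codon 1: AGG (Arg) → AGA (Arg) — synonymous.
Codon 2: GCG (Ala) → GCA (Ala) — synonymous.
Codon 3: CGG (Arg) → UGG (Trp) — missense.
Codon 4: CAG (Gln) → UAG (Stop) — nonsense.
Codon 5: CUC (Leu) → UUC (Phe) — missense.
Codon 6: UAC (Tyr) → GAC (Asp) — missense.
Codon 7: AGC (Ser) → AUC (Ile) — missense.
Synonymous: 2 of 7.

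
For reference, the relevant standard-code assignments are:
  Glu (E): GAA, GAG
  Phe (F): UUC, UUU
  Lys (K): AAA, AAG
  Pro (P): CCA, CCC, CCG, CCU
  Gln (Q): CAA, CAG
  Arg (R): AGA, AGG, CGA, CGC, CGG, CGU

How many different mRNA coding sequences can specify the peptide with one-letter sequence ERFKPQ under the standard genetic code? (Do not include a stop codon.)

Glu: 2 codons.
Arg: 6 codons.
Phe: 2 codons.
Lys: 2 codons.
Pro: 4 codons.
Gln: 2 codons.
2 × 6 × 2 × 2 × 4 × 2 = 384.

384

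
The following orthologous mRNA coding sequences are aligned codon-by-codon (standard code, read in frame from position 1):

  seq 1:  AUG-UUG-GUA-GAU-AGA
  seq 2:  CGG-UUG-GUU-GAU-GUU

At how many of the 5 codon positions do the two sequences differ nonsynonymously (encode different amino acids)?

2

Codon 1: AUG Met / CGG Arg — nonsynonymous.
Codon 2: UUG Leu / UUG Leu — identical.
Codon 3: GUA Val / GUU Val — synonymous.
Codon 4: GAU Asp / GAU Asp — identical.
Codon 5: AGA Arg / GUU Val — nonsynonymous.
Nonsynonymous differences: 2.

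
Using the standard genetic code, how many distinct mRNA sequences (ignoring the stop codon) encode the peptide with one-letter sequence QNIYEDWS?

Gln: 2 codons.
Asn: 2 codons.
Ile: 3 codons.
Tyr: 2 codons.
Glu: 2 codons.
Asp: 2 codons.
Trp: 1 codon.
Ser: 6 codons.
2 × 2 × 3 × 2 × 2 × 2 × 1 × 6 = 576.

576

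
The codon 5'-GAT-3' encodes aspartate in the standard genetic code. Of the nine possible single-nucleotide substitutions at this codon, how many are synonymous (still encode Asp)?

Position 1: none → 0 synonymous.
Position 2: none → 0 synonymous.
Position 3: GAC → 1 synonymous.
Total: 0 + 0 + 1 = 1.

1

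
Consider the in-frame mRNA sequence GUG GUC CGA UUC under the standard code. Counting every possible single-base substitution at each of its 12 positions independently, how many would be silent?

11

Codon 1 (GUG, Val): 3 synonymous substitutions.
Codon 2 (GUC, Val): 3 synonymous substitutions.
Codon 3 (CGA, Arg): 4 synonymous substitutions.
Codon 4 (UUC, Phe): 1 synonymous substitution.
Total: 3 + 3 + 4 + 1 = 11.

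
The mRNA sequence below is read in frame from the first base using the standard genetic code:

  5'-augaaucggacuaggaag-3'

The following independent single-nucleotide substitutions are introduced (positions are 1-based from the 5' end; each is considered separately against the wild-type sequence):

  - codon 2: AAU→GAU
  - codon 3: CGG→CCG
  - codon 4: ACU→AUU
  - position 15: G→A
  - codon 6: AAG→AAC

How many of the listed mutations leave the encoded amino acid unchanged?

1

Codon 2: AAU (Asn) → GAU (Asp) — missense.
Codon 3: CGG (Arg) → CCG (Pro) — missense.
Codon 4: ACU (Thr) → AUU (Ile) — missense.
Codon 5: AGG (Arg) → AGA (Arg) — synonymous.
Codon 6: AAG (Lys) → AAC (Asn) — missense.
Synonymous: 1 of 5.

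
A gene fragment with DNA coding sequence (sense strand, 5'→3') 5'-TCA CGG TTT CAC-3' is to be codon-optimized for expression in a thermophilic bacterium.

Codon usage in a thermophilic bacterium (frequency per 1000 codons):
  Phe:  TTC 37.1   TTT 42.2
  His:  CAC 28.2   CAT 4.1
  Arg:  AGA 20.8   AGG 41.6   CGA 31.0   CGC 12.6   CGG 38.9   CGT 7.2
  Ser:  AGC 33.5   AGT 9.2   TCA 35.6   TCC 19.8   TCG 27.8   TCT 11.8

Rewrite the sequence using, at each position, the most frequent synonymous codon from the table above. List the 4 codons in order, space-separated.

TCA AGG TTT CAC

Codon 1 (Ser): best is TCA at 35.6.
Codon 2 (Arg): best is AGG at 41.6.
Codon 3 (Phe): best is TTT at 42.2.
Codon 4 (His): best is CAC at 28.2.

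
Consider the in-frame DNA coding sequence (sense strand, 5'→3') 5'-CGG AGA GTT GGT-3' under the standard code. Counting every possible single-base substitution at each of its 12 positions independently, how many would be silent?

12

Codon 1 (CGG, Arg): 4 synonymous substitutions.
Codon 2 (AGA, Arg): 2 synonymous substitutions.
Codon 3 (GTT, Val): 3 synonymous substitutions.
Codon 4 (GGT, Gly): 3 synonymous substitutions.
Total: 4 + 2 + 3 + 3 = 12.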